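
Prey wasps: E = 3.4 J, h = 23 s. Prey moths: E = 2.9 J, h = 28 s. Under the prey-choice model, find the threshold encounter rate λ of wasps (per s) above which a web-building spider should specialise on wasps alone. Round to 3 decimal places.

The zero-one rule: include moths iff E₂/h₂ > λE₁/(1+λh₁). Equality gives the switch point.
λE₁h₂ = E₂ + λE₂h₁ ⇒ λ = E₂/(E₁h₂ − E₂h₁) = 2.9/(95.2 − 66.7) = 0.1018 per s.

0.102 per s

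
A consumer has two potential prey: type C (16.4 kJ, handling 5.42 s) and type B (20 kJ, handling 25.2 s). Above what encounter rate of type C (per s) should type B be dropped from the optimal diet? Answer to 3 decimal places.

0.066 per s

Drop type B once their profitability E₂/h₂ falls below the rate achievable on type C alone: E₂/h₂ = λE₁/(1 + λh₁).
Solve for λ: λE₁h₂ = E₂(1 + λh₁) → λ(E₁h₂ − E₂h₁) = E₂ → λ = E₂/(E₁h₂ − E₂h₁).
λ = 20/(16.4×25.2 − 20×5.42) = 20/304.9 = 0.0656 per s.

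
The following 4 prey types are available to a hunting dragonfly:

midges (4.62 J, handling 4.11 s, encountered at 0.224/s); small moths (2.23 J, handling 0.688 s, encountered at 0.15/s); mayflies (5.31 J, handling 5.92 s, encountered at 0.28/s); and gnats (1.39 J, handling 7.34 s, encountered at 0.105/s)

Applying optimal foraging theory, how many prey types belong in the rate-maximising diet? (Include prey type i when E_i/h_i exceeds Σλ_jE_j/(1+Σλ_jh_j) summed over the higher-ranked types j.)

3

E/h in descending order: small moths 3.24, midges 1.12, mayflies 0.897, gnats 0.189 J/s. The optimal diet is the largest prefix of this list for which every included type satisfies E_i/h_i > R on the types above it.
Rate on top 1: 0.3032. midges: 1.12 > 0.3032 → include.
Rate on top 2: 0.6766. mayflies: 0.897 > 0.6766 → include.
Rate on top 3: 0.7758. gnats: 0.189 < 0.7758 → exclude; stop.
Optimal diet: small moths, midges, mayflies — 3 of 4 types.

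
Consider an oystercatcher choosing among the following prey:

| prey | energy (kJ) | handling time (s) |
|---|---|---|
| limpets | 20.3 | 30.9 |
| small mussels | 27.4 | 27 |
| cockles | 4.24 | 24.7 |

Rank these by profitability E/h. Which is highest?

In descending order of E/h:
small mussels: 27.4/27 = 1.01 kJ/s
limpets: 20.3/30.9 = 0.657 kJ/s
cockles: 4.24/24.7 = 0.172 kJ/s

small mussels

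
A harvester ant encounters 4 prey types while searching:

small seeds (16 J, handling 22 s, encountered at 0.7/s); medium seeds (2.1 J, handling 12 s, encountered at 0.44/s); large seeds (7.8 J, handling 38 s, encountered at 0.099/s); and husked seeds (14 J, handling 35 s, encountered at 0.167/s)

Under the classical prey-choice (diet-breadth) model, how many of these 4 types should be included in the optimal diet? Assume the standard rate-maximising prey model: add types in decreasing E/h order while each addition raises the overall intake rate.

Profitabilities (E/h, J/s): small seeds 0.727, husked seeds 0.4, large seeds 0.205, medium seeds 0.175. Add prey in this order while the next type's profitability exceeds the intake rate on those already taken.
Rate on top 1: 0.6829. husked seeds: 0.4 < 0.6829 → exclude; stop.
Optimal diet: small seeds — 1 of 4 types.

1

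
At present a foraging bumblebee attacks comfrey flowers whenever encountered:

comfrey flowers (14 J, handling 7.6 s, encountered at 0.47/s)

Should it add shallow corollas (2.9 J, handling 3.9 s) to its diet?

No

Intake rate on the current diet: R = (0.47×14) / (1 + 0.47×7.6) = 6.58/4.572 = 1.439 J/s.
shallow corollas: E/h = 2.9/3.9 = 0.7436 J/s.
Since 0.7436 < R, time spent handling shallow corollas is better spent searching.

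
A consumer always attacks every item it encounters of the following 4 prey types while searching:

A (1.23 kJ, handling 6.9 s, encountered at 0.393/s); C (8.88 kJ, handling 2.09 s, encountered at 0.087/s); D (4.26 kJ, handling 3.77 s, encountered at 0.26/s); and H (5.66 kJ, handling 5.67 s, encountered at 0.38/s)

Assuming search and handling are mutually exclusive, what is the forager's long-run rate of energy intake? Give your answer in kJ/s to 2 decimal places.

0.64 kJ/s

R = Σλ_iE_i / (1 + Σλ_ih_i)
Numerator: 0.393×1.23 + 0.087×8.88 + 0.26×4.26 + 0.38×5.66 = 4.514
Denominator: 1 + 0.393×6.9 + 0.087×2.09 + 0.26×3.77 + 0.38×5.67 = 7.028
R = 4.514/7.028 = 0.6423 kJ/s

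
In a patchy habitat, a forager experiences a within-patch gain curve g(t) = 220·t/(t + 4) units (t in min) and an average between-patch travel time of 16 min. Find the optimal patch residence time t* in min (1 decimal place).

Optimal t* satisfies g'(t*) = g(t*)/(T + t*).
g'(t) = 220·4/(t + 4)². Setting 220·4/(t+4)² = 220t/[(t+4)(16+t)] gives 4(16+t) = t(t+4), so t² = 4×16 = 64.
t* = √64 = 8 min.

8.0 min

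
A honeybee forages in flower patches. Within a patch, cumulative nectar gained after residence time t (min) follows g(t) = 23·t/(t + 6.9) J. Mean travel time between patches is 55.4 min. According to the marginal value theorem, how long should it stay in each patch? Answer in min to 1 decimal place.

19.6 min

Optimal t* satisfies g'(t*) = g(t*)/(T + t*).
g'(t) = 23·6.9/(t + 6.9)². Setting 23·6.9/(t+6.9)² = 23t/[(t+6.9)(55.4+t)] gives 6.9(55.4+t) = t(t+6.9), so t² = 6.9×55.4 = 382.3.
t* = √382.3 = 19.55 min.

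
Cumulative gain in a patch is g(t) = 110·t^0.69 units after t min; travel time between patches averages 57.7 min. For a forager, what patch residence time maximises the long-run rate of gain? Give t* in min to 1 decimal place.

By the marginal value theorem, leave when the instantaneous gain rate g'(t) equals the habitat-wide average g(t)/(T + t).
g'(t) = 0.69·110·t^-0.31. Setting 0.69·110·t^-0.31 = 110·t^0.69/(57.7+t) gives 0.69(57.7+t) = t, so 0.31·t = 0.69×57.7.
t* = 0.69×57.7/0.31 = 128.4 min.

128.4 min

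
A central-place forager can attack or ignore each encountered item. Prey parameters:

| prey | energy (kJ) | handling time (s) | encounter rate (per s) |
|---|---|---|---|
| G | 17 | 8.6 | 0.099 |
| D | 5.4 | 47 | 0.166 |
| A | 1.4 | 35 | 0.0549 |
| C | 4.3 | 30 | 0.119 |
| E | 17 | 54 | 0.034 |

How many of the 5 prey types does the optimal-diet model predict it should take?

Profitabilities (E/h, kJ/s): G 1.98, E 0.315, C 0.143, D 0.115, A 0.04. Add prey in this order while the next type's profitability exceeds the intake rate on those already taken.
Rate on top 1: 0.909. E: 0.315 < 0.909 → exclude; stop.
Optimal diet: G — 1 of 5 types.

1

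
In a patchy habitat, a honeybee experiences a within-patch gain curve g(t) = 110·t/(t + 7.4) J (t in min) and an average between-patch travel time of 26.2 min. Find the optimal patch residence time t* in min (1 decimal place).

13.9 min

By the marginal value theorem, leave when the instantaneous gain rate g'(t) equals the habitat-wide average g(t)/(T + t).
g'(t) = 110·7.4/(t + 7.4)². Setting 110·7.4/(t+7.4)² = 110t/[(t+7.4)(26.2+t)] gives 7.4(26.2+t) = t(t+7.4), so t² = 7.4×26.2 = 193.9.
t* = √193.9 = 13.92 min.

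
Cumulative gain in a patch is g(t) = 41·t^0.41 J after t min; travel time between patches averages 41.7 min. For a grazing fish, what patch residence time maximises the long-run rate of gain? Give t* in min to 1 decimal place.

Maximise g(t)/(T+t): set derivative to zero → g'(t)(T+t) = g(t).
g'(t) = 0.41·41·t^-0.59. Setting 0.41·41·t^-0.59 = 41·t^0.41/(41.7+t) gives 0.41(41.7+t) = t, so 0.59·t = 0.41×41.7.
t* = 0.41×41.7/0.59 = 28.98 min.

29.0 min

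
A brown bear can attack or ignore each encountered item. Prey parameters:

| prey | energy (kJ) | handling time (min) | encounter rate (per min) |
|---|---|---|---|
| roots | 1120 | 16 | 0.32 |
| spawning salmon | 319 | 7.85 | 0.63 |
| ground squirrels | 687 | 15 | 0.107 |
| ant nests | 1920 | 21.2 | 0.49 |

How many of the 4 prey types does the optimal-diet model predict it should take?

1

Profitabilities (E/h, kJ/min): ant nests 90.6, roots 70, ground squirrels 45.8, spawning salmon 40.6. Add prey in this order while the next type's profitability exceeds the intake rate on those already taken.
Rate on top 1: 82.61. roots: 70 < 82.61 → exclude; stop.
Optimal diet: ant nests — 1 of 4 types.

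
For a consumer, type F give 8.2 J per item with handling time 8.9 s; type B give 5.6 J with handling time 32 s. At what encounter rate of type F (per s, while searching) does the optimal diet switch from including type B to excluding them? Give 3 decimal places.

0.026 per s

At the threshold, the rate on type F alone equals the profitability of type B: λ·8.2/(1 + λ·8.9) = 5.6/32 = 0.175.
Rearranging, λ(8.2 − 0.175×8.9) = 0.175, so λ = 0.175/6.642 = 0.02635 per s.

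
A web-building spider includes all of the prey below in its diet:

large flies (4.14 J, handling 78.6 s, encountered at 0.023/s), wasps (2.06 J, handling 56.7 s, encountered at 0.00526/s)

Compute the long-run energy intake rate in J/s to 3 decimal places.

0.034 J/s

R = Σλ_iE_i / (1 + Σλ_ih_i)
Numerator: 0.023×4.14 + 0.00526×2.06 = 0.1061
Denominator: 1 + 0.023×78.6 + 0.00526×56.7 = 3.106
R = 0.1061/3.106 = 0.03414 J/s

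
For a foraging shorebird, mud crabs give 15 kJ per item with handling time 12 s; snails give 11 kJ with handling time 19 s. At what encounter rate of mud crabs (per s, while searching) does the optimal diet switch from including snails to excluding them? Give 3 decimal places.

0.072 per s

At the threshold, the rate on mud crabs alone equals the profitability of snails: λ·15/(1 + λ·12) = 11/19 = 0.5789.
Rearranging, λ(15 − 0.5789×12) = 0.5789, so λ = 0.5789/8.053 = 0.0719 per s.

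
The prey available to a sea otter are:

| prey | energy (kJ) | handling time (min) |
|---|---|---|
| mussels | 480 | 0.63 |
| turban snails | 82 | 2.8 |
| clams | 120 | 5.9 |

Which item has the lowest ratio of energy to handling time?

clams

In descending order of E/h:
mussels: 480/0.63 = 762 kJ/min
turban snails: 82/2.8 = 29.3 kJ/min
clams: 120/5.9 = 20.3 kJ/min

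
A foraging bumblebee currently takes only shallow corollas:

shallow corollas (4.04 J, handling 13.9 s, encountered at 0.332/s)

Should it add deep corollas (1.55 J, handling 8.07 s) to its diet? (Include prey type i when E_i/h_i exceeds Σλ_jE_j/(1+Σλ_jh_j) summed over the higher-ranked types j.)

Current rate: (0.332×4.04)/(1 + 0.332×13.9) = 0.2389 J/s.
Profitability of deep corollas: 1.55/8.07 = 0.1921 J/s.
Since 0.1921 < R, time spent handling deep corollas is better spent searching.

No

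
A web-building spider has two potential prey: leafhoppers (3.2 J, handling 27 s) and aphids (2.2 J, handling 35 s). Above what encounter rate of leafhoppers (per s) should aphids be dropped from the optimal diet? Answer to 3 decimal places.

0.042 per s

The zero-one rule: include aphids iff E₂/h₂ > λE₁/(1+λh₁). Equality gives the switch point.
λE₁h₂ = E₂ + λE₂h₁ ⇒ λ = E₂/(E₁h₂ − E₂h₁) = 2.2/(112 − 59.4) = 0.04183 per s.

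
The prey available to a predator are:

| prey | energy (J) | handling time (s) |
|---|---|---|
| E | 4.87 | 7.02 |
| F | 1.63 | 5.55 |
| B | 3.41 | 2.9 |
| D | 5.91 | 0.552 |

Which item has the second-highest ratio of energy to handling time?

In descending order of E/h:
D: 5.91/0.552 = 10.7 J/s
B: 3.41/2.9 = 1.18 J/s
E: 4.87/7.02 = 0.694 J/s
F: 1.63/5.55 = 0.294 J/s

B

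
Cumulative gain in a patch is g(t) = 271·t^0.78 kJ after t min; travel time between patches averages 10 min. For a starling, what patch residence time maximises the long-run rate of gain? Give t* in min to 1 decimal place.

35.5 min

Maximise g(t)/(T+t): set derivative to zero → g'(t)(T+t) = g(t).
g'(t) = 0.78·271·t^-0.22. Setting 0.78·271·t^-0.22 = 271·t^0.78/(10+t) gives 0.78(10+t) = t, so 0.22·t = 0.78×10.
t* = 0.78×10/0.22 = 35.45 min.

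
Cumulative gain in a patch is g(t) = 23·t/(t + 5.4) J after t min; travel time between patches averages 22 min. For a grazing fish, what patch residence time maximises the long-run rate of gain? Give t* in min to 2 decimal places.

10.90 min

By the marginal value theorem, leave when the instantaneous gain rate g'(t) equals the habitat-wide average g(t)/(T + t).
g'(t) = 23·5.4/(t + 5.4)². Setting 23·5.4/(t+5.4)² = 23t/[(t+5.4)(22+t)] gives 5.4(22+t) = t(t+5.4), so t² = 5.4×22 = 118.8.
t* = √118.8 = 10.9 min.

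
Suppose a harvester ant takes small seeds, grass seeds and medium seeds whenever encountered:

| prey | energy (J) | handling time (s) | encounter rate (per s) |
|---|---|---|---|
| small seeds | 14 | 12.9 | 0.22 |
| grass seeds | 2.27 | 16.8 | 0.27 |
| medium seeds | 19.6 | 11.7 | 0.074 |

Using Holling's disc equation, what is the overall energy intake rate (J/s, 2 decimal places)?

0.56 J/s

R = Σλ_iE_i / (1 + Σλ_ih_i)
Numerator: 0.22×14 + 0.27×2.27 + 0.074×19.6 = 5.143
Denominator: 1 + 0.22×12.9 + 0.27×16.8 + 0.074×11.7 = 9.24
R = 5.143/9.24 = 0.5566 J/s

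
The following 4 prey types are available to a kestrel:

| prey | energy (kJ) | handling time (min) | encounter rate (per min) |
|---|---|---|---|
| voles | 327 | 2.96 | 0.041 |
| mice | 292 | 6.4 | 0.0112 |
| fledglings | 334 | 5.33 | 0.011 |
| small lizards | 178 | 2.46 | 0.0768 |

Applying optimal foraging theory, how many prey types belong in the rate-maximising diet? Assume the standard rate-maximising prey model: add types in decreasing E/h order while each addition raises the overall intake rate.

E/h in descending order: voles 110, small lizards 72.4, fledglings 62.7, mice 45.6 kJ/min. The optimal diet is the largest prefix of this list for which every included type satisfies E_i/h_i > R on the types above it.
Rate on top 1: 11.96. small lizards: 72.4 > 11.96 → include.
Rate on top 2: 20.67. fledglings: 62.7 > 20.67 → include.
Rate on top 3: 22.46. mice: 45.6 > 22.46 → include.
Optimal diet: voles, small lizards, fledglings, mice — 4 of 4 types.

4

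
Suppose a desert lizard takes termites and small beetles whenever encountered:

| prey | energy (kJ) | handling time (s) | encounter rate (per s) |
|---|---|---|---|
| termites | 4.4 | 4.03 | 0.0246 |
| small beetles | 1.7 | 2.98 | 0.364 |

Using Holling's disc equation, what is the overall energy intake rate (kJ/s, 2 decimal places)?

0.33 kJ/s

Energy encountered per unit search time: 0.0246×4.4 + 0.364×1.7 = 0.727 kJ/s.
Handling time per unit search time: 0.0246×4.03 + 0.364×2.98 = 1.184.
Rate = 0.727/(1 + 1.184) = 0.3329 kJ/s.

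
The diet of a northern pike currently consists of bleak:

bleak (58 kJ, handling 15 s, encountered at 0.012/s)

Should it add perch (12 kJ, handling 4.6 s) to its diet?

Current rate: (0.012×58)/(1 + 0.012×15) = 0.5898 kJ/s.
Profitability of perch: 12/4.6 = 2.609 kJ/s.
2.609 > 0.5898, so adding perch raises the average — include it.

Yes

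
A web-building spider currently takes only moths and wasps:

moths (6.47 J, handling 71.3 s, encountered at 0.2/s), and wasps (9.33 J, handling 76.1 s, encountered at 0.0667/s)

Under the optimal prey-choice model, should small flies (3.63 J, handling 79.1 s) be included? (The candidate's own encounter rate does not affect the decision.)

No

Current rate: (0.2×6.47 + 0.0667×9.33)/(1 + 0.2×71.3 + 0.0667×76.1) = 0.09423 J/s.
small flies: E/h = 3.63/79.1 = 0.04589 J/s.
Since 0.04589 < R, time spent handling small flies is better spent searching.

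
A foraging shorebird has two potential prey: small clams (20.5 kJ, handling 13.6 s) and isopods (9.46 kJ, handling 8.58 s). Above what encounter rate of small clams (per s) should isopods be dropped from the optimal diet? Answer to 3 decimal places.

0.200 per s

The zero-one rule: include isopods iff E₂/h₂ > λE₁/(1+λh₁). Equality gives the switch point.
λE₁h₂ = E₂ + λE₂h₁ ⇒ λ = E₂/(E₁h₂ − E₂h₁) = 9.46/(175.9 − 128.7) = 0.2003 per s.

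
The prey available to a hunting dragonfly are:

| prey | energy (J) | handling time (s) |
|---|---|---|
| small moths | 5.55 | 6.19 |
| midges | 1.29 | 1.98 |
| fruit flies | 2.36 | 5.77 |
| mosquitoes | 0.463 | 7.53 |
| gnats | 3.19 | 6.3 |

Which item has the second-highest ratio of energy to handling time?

In descending order of E/h:
small moths: 5.55/6.19 = 0.897 J/s
midges: 1.29/1.98 = 0.652 J/s
gnats: 3.19/6.3 = 0.506 J/s
fruit flies: 2.36/5.77 = 0.409 J/s
mosquitoes: 0.463/7.53 = 0.0615 J/s

midges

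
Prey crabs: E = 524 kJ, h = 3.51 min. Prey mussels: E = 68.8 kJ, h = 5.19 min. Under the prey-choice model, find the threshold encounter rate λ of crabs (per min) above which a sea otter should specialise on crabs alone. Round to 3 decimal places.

At the threshold, the rate on crabs alone equals the profitability of mussels: λ·524/(1 + λ·3.51) = 68.8/5.19 = 13.26.
Rearranging, λ(524 − 13.26×3.51) = 13.26, so λ = 13.26/477.5 = 0.02776 per min.

0.028 per min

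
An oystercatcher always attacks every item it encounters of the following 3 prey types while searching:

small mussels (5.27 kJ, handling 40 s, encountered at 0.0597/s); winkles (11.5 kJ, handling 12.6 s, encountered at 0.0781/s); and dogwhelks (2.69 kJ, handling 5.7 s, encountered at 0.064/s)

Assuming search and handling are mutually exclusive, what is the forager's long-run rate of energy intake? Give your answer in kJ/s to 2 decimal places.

0.29 kJ/s

R = (0.0597×5.27 + 0.0781×11.5 + 0.064×2.69) / (1 + 0.0597×40 + 0.0781×12.6 + 0.064×5.7) = 1.385/4.737 = 0.2924 kJ/s.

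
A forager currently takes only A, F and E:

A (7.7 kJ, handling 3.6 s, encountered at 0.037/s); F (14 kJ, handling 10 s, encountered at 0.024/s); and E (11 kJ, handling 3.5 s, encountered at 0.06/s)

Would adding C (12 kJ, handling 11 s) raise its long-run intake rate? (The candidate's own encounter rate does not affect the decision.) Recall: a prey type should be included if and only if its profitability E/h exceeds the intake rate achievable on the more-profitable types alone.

Yes

On A, F and E alone, R = ΣλE/(1+Σλh) = 1.281/1.583 = 0.8091 kJ/s.
Profitability of C: 12/11 = 1.091 kJ/s.
1.091 > 0.8091, so adding C raises the average — include it.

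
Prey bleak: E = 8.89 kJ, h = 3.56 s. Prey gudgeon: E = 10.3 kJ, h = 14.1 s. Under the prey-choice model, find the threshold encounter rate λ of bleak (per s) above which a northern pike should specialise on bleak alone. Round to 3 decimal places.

The zero-one rule: include gudgeon iff E₂/h₂ > λE₁/(1+λh₁). Equality gives the switch point.
λE₁h₂ = E₂ + λE₂h₁ ⇒ λ = E₂/(E₁h₂ − E₂h₁) = 10.3/(125.3 − 36.67) = 0.1161 per s.

0.116 per s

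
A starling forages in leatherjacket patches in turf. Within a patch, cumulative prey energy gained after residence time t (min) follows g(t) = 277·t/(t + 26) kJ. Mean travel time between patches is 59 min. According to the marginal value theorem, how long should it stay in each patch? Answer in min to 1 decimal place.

Optimal t* satisfies g'(t*) = g(t*)/(T + t*).
g'(t) = 277·26/(t + 26)². Setting 277·26/(t+26)² = 277t/[(t+26)(59+t)] gives 26(59+t) = t(t+26), so t² = 26×59 = 1534.
t* = √1534 = 39.17 min.

39.2 min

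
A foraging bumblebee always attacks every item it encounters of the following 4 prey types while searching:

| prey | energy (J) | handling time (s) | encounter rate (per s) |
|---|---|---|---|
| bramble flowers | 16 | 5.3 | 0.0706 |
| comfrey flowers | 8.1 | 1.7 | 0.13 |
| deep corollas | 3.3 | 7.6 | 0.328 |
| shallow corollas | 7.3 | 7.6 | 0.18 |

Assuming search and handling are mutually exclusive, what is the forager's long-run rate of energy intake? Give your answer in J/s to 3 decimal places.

Energy encountered per unit search time: 0.0706×16 + 0.13×8.1 + 0.328×3.3 + 0.18×7.3 = 4.579 J/s.
Handling time per unit search time: 0.0706×5.3 + 0.13×1.7 + 0.328×7.6 + 0.18×7.6 = 4.456.
Rate = 4.579/(1 + 4.456) = 0.8393 J/s.

0.839 J/s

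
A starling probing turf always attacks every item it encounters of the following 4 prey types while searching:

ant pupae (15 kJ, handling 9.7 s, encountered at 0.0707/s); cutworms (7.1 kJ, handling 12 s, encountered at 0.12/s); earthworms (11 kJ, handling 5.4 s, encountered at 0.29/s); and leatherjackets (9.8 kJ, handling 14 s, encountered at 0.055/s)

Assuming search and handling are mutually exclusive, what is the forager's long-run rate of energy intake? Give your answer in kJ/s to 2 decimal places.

1.03 kJ/s

R = Σλ_iE_i / (1 + Σλ_ih_i)
Numerator: 0.0707×15 + 0.12×7.1 + 0.29×11 + 0.055×9.8 = 5.641
Denominator: 1 + 0.0707×9.7 + 0.12×12 + 0.29×5.4 + 0.055×14 = 5.462
R = 5.641/5.462 = 1.033 kJ/s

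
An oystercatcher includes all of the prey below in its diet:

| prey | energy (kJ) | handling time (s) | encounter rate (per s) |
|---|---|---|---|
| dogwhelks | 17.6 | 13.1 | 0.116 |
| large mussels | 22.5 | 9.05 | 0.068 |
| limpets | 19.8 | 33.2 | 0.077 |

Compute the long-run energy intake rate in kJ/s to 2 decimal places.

0.90 kJ/s

R = (0.116×17.6 + 0.068×22.5 + 0.077×19.8) / (1 + 0.116×13.1 + 0.068×9.05 + 0.077×33.2) = 5.096/5.691 = 0.8954 kJ/s.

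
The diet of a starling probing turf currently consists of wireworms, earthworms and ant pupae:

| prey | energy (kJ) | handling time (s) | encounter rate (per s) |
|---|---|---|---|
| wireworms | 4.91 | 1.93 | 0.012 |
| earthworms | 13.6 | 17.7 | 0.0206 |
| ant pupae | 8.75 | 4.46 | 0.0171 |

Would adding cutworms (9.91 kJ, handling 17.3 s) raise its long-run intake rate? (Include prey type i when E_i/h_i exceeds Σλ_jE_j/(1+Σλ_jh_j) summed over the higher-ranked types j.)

On wireworms, earthworms and ant pupae alone, R = ΣλE/(1+Σλh) = 0.4887/1.464 = 0.3338 kJ/s.
Profitability of cutworms: 9.91/17.3 = 0.5728 kJ/s.
Since 0.5728 > R, including cutworms increases the long-run rate.

Yes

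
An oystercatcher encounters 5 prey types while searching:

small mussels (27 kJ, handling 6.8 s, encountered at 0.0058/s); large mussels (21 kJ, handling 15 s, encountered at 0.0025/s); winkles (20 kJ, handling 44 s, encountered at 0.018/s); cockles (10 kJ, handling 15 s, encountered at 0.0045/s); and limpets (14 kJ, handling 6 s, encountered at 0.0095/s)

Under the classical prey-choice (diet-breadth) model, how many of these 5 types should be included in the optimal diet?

5

E/h in descending order: small mussels 3.97, limpets 2.33, large mussels 1.4, cockles 0.667, winkles 0.455 kJ/s. The optimal diet is the largest prefix of this list for which every included type satisfies E_i/h_i > R on the types above it.
Rate on top 1: 0.1507. limpets: 2.33 > 0.1507 → include.
Rate on top 2: 0.2641. large mussels: 1.4 > 0.2641 → include.
Rate on top 3: 0.3017. cockles: 0.667 > 0.3017 → include.
Rate on top 4: 0.3222. winkles: 0.455 > 0.3222 → include.
Optimal diet: small mussels, limpets, large mussels, cockles, winkles — 5 of 5 types.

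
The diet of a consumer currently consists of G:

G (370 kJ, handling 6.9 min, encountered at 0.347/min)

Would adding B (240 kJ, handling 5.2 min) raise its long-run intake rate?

Yes

Current rate: (0.347×370)/(1 + 0.347×6.9) = 37.83 kJ/min.
B: E/h = 240/5.2 = 46.15 kJ/min.
46.15 > 37.83, so adding B raises the average — include it.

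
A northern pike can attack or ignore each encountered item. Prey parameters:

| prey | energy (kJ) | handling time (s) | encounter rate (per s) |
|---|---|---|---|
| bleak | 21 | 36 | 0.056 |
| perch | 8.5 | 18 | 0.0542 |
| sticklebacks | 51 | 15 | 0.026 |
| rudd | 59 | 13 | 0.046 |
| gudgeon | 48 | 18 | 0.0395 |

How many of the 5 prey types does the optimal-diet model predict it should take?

Profitabilities (E/h, kJ/s): rudd 4.54, sticklebacks 3.4, gudgeon 2.67, bleak 0.583, perch 0.472. Add prey in this order while the next type's profitability exceeds the intake rate on those already taken.
Rate on top 1: 1.698. sticklebacks: 3.4 > 1.698 → include.
Rate on top 2: 2.032. gudgeon: 2.67 > 2.032 → include.
Rate on top 3: 2.199. bleak: 0.583 < 2.199 → exclude; stop.
Optimal diet: rudd, sticklebacks, gudgeon — 3 of 5 types.

3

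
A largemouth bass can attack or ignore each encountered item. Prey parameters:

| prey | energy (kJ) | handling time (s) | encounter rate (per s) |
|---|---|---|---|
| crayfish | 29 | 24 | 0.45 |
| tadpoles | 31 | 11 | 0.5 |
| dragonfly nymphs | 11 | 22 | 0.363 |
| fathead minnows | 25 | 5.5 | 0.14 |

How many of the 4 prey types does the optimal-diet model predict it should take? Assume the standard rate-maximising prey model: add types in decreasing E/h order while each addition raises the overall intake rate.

2

Profitabilities (E/h, kJ/s): fathead minnows 4.55, tadpoles 2.82, crayfish 1.21, dragonfly nymphs 0.5. Add prey in this order while the next type's profitability exceeds the intake rate on those already taken.
Rate on top 1: 1.977. tadpoles: 2.82 > 1.977 → include.
Rate on top 2: 2.613. crayfish: 1.21 < 2.613 → exclude; stop.
Optimal diet: fathead minnows, tadpoles — 2 of 4 types.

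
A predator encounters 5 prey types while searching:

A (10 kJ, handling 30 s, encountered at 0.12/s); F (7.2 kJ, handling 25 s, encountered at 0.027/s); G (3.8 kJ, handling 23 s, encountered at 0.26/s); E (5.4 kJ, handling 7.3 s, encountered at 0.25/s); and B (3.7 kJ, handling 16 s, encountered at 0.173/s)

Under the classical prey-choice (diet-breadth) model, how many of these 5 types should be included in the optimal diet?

Rank by E/h (kJ/s): E 0.74, A 0.333, F 0.288, B 0.231, G 0.165. Include each in turn until the next type's E/h falls below the running intake rate.
Rate on top 1: 0.4779. A: 0.333 < 0.4779 → exclude; stop.
Optimal diet: E — 1 of 5 types.

1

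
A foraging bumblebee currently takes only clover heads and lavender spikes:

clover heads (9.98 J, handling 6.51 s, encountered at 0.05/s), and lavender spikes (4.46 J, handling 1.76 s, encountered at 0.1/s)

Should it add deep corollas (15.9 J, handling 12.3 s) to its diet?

Yes

Current rate: (0.05×9.98 + 0.1×4.46)/(1 + 0.05×6.51 + 0.1×1.76) = 0.6294 J/s.
deep corollas: E/h = 15.9/12.3 = 1.293 J/s.
1.293 > 0.6294, so adding deep corollas raises the average — include it.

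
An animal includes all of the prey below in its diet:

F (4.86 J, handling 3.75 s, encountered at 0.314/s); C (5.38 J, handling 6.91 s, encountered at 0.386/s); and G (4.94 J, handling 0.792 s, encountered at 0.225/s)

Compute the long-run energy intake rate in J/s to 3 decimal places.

R = (0.314×4.86 + 0.386×5.38 + 0.225×4.94) / (1 + 0.314×3.75 + 0.386×6.91 + 0.225×0.792) = 4.714/5.023 = 0.9385 J/s.

0.939 J/s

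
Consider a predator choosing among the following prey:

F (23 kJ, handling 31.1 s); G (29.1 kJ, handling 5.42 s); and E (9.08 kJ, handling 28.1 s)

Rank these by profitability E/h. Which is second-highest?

F

Profitability E/h (kJ/s): F = 23/31.1 = 0.74, G = 29.1/5.42 = 5.37, E = 9.08/28.1 = 0.323.
Ranked: G > F > E.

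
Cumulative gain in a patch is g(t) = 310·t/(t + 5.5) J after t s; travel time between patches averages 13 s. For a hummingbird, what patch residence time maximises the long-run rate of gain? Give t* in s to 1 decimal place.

8.5 s

By the marginal value theorem, leave when the instantaneous gain rate g'(t) equals the habitat-wide average g(t)/(T + t).
g'(t) = 310·5.5/(t + 5.5)². Setting 310·5.5/(t+5.5)² = 310t/[(t+5.5)(13+t)] gives 5.5(13+t) = t(t+5.5), so t² = 5.5×13 = 71.5.
t* = √71.5 = 8.456 s.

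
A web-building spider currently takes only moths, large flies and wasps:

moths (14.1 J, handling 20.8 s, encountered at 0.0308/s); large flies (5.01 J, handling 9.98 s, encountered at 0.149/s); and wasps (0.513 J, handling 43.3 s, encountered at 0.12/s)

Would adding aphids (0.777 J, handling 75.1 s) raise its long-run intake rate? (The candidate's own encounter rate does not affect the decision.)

Intake rate on the current diet: R = (0.0308×14.1 + 0.149×5.01 + 0.12×0.513) / (1 + 0.0308×20.8 + 0.149×9.98 + 0.12×43.3) = 1.242/8.324 = 0.1493 J/s.
Profitability of aphids: 0.777/75.1 = 0.01035 J/s.
Since 0.01035 < R, time spent handling aphids is better spent searching.

No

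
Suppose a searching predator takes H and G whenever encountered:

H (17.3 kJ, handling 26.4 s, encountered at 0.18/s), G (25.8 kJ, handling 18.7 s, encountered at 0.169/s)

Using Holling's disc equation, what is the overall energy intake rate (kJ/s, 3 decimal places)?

R = (0.18×17.3 + 0.169×25.8) / (1 + 0.18×26.4 + 0.169×18.7) = 7.474/8.912 = 0.8386 kJ/s.

0.839 kJ/s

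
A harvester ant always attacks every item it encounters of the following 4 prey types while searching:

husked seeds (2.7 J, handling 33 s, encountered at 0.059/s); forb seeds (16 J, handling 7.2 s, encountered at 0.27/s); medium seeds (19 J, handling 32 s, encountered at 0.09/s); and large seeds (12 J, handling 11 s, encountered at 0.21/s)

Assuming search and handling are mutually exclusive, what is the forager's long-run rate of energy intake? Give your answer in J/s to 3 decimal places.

R = Σλ_iE_i / (1 + Σλ_ih_i)
Numerator: 0.059×2.7 + 0.27×16 + 0.09×19 + 0.21×12 = 8.709
Denominator: 1 + 0.059×33 + 0.27×7.2 + 0.09×32 + 0.21×11 = 10.08
R = 8.709/10.08 = 0.8639 J/s

0.864 J/s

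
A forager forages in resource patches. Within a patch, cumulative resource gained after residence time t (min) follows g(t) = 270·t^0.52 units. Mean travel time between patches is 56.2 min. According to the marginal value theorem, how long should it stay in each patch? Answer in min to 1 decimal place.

By the marginal value theorem, leave when the instantaneous gain rate g'(t) equals the habitat-wide average g(t)/(T + t).
g'(t) = 0.52·270·t^-0.48. Setting 0.52·270·t^-0.48 = 270·t^0.52/(56.2+t) gives 0.52(56.2+t) = t, so 0.48·t = 0.52×56.2.
t* = 0.52×56.2/0.48 = 60.88 min.

60.9 min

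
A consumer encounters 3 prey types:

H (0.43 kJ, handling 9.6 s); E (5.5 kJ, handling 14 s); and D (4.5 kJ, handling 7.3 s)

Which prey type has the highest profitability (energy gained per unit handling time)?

D

In descending order of E/h:
D: 4.5/7.3 = 0.616 kJ/s
E: 5.5/14 = 0.393 kJ/s
H: 0.43/9.6 = 0.0448 kJ/s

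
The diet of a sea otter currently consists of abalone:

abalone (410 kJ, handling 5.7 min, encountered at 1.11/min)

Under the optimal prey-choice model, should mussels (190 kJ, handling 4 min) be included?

Current rate: (1.11×410)/(1 + 1.11×5.7) = 62.11 kJ/min.
mussels: E/h = 190/4 = 47.5 kJ/min.
47.5 < 62.11, so adding mussels would lower the average — exclude it.

No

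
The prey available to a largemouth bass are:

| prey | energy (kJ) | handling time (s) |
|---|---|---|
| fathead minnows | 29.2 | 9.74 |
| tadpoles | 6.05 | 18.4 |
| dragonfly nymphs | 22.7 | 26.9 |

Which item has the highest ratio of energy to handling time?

fathead minnows

Profitability E/h (kJ/s): fathead minnows = 29.2/9.74 = 3, tadpoles = 6.05/18.4 = 0.329, dragonfly nymphs = 22.7/26.9 = 0.844.
Ranked: fathead minnows > dragonfly nymphs > tadpoles.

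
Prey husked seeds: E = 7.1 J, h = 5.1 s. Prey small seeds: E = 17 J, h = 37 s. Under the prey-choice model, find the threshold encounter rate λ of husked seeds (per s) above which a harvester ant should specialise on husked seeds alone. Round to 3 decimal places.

0.097 per s

Drop small seeds once their profitability E₂/h₂ falls below the rate achievable on husked seeds alone: E₂/h₂ = λE₁/(1 + λh₁).
Solve for λ: λE₁h₂ = E₂(1 + λh₁) → λ(E₁h₂ − E₂h₁) = E₂ → λ = E₂/(E₁h₂ − E₂h₁).
λ = 17/(7.1×37 − 17×5.1) = 17/176 = 0.09659 per s.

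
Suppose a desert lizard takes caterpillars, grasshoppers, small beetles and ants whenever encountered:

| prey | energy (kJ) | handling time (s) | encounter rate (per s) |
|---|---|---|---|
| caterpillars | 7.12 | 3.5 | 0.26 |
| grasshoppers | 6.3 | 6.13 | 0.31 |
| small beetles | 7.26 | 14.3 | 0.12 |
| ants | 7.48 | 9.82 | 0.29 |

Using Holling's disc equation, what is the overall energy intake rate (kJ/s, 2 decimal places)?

0.82 kJ/s

R = (0.26×7.12 + 0.31×6.3 + 0.12×7.26 + 0.29×7.48) / (1 + 0.26×3.5 + 0.31×6.13 + 0.12×14.3 + 0.29×9.82) = 6.845/8.374 = 0.8174 kJ/s.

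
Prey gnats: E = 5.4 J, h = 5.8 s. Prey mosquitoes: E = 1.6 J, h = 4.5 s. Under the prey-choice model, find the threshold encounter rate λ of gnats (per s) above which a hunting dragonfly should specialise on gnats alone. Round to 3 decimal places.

Drop mosquitoes once their profitability E₂/h₂ falls below the rate achievable on gnats alone: E₂/h₂ = λE₁/(1 + λh₁).
Solve for λ: λE₁h₂ = E₂(1 + λh₁) → λ(E₁h₂ − E₂h₁) = E₂ → λ = E₂/(E₁h₂ − E₂h₁).
λ = 1.6/(5.4×4.5 − 1.6×5.8) = 1.6/15.02 = 0.1065 per s.

0.107 per s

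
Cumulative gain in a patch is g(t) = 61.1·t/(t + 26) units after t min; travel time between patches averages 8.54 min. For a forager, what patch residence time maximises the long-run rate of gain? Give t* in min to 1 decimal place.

14.9 min

Maximise g(t)/(T+t): set derivative to zero → g'(t)(T+t) = g(t).
g'(t) = 61.1·26/(t + 26)². Setting 61.1·26/(t+26)² = 61.1t/[(t+26)(8.54+t)] gives 26(8.54+t) = t(t+26), so t² = 26×8.54 = 222.
t* = √222 = 14.9 min.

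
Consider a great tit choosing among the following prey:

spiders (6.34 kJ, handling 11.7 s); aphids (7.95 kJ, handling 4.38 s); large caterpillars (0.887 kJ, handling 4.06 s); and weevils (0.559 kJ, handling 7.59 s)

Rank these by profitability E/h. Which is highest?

aphids

In descending order of E/h:
aphids: 7.95/4.38 = 1.82 kJ/s
spiders: 6.34/11.7 = 0.542 kJ/s
large caterpillars: 0.887/4.06 = 0.218 kJ/s
weevils: 0.559/7.59 = 0.0736 kJ/s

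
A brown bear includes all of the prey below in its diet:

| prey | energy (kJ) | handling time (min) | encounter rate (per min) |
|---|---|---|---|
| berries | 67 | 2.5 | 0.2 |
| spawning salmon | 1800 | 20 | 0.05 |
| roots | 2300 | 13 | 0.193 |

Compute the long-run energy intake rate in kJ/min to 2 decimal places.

R = (0.2×67 + 0.05×1800 + 0.193×2300) / (1 + 0.2×2.5 + 0.05×20 + 0.193×13) = 547.3/5.009 = 109.3 kJ/min.

109.26 kJ/min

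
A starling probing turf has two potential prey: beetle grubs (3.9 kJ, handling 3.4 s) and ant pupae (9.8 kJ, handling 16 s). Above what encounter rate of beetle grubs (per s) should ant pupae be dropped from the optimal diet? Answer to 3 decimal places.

0.337 per s

Drop ant pupae once their profitability E₂/h₂ falls below the rate achievable on beetle grubs alone: E₂/h₂ = λE₁/(1 + λh₁).
Solve for λ: λE₁h₂ = E₂(1 + λh₁) → λ(E₁h₂ − E₂h₁) = E₂ → λ = E₂/(E₁h₂ − E₂h₁).
λ = 9.8/(3.9×16 − 9.8×3.4) = 9.8/29.08 = 0.337 per s.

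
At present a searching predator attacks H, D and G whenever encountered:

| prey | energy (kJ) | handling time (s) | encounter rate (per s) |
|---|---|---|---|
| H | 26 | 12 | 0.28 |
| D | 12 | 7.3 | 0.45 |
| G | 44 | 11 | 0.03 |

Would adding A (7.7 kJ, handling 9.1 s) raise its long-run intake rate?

No

Intake rate on the current diet: R = (0.28×26 + 0.45×12 + 0.03×44) / (1 + 0.28×12 + 0.45×7.3 + 0.03×11) = 14/7.975 = 1.755 kJ/s.
Profitability of A: 7.7/9.1 = 0.8462 kJ/s.
Since 0.8462 < R, time spent handling A is better spent searching.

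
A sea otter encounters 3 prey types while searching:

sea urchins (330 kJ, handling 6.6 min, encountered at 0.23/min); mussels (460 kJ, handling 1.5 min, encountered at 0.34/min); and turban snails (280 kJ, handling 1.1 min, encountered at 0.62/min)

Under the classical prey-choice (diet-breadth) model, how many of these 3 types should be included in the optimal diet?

2

Profitabilities (E/h, kJ/min): mussels 307, turban snails 255, sea urchins 50. Add prey in this order while the next type's profitability exceeds the intake rate on those already taken.
Rate on top 1: 103.6. turban snails: 255 > 103.6 → include.
Rate on top 2: 150.5. sea urchins: 50 < 150.5 → exclude; stop.
Optimal diet: mussels, turban snails — 2 of 3 types.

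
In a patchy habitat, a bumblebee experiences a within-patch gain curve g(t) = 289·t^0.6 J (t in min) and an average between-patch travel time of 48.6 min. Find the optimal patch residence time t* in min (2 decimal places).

By the marginal value theorem, leave when the instantaneous gain rate g'(t) equals the habitat-wide average g(t)/(T + t).
g'(t) = 0.6·289·t^-0.4. Setting 0.6·289·t^-0.4 = 289·t^0.6/(48.6+t) gives 0.6(48.6+t) = t, so 0.40·t = 0.6×48.6.
t* = 0.6×48.6/0.40 = 72.9 min.

72.90 min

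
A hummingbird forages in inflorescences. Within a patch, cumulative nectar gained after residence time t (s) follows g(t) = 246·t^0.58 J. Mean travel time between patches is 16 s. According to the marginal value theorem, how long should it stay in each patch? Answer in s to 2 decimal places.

Maximise g(t)/(T+t): set derivative to zero → g'(t)(T+t) = g(t).
g'(t) = 0.58·246·t^-0.42. Setting 0.58·246·t^-0.42 = 246·t^0.58/(16+t) gives 0.58(16+t) = t, so 0.42·t = 0.58×16.
t* = 0.58×16/0.42 = 22.1 s.

22.10 s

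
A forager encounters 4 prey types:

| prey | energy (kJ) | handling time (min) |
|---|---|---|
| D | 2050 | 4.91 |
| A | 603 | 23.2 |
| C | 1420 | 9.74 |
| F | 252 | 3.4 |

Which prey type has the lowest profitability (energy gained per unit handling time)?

A

In descending order of E/h:
D: 2050/4.91 = 418 kJ/min
C: 1420/9.74 = 146 kJ/min
F: 252/3.4 = 74.1 kJ/min
A: 603/23.2 = 26 kJ/min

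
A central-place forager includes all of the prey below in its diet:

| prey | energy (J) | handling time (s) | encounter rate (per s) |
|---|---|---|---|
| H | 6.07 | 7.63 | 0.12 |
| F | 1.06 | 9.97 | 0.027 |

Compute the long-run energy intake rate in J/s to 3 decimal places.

R = Σλ_iE_i / (1 + Σλ_ih_i)
Numerator: 0.12×6.07 + 0.027×1.06 = 0.757
Denominator: 1 + 0.12×7.63 + 0.027×9.97 = 2.185
R = 0.757/2.185 = 0.3465 J/s

0.346 J/s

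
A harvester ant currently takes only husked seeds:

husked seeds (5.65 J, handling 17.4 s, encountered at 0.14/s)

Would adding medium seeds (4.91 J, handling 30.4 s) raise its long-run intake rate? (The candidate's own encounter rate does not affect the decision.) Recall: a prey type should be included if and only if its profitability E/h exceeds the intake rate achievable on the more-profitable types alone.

Current rate: (0.14×5.65)/(1 + 0.14×17.4) = 0.2302 J/s.
Profitability of medium seeds: 4.91/30.4 = 0.1615 J/s.
0.1615 < 0.2302, so adding medium seeds would lower the average — exclude it.

No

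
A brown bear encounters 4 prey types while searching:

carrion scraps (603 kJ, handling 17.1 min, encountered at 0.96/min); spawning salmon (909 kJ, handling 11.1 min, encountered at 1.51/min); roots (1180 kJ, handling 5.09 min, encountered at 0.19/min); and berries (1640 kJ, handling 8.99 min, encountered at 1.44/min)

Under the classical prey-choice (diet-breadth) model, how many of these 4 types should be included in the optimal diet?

Rank by E/h (kJ/min): roots 232, berries 182, spawning salmon 81.9, carrion scraps 35.3. Include each in turn until the next type's E/h falls below the running intake rate.
Rate on top 1: 114. berries: 182 > 114 → include.
Rate on top 2: 173.4. spawning salmon: 81.9 < 173.4 → exclude; stop.
Optimal diet: roots, berries — 2 of 4 types.

2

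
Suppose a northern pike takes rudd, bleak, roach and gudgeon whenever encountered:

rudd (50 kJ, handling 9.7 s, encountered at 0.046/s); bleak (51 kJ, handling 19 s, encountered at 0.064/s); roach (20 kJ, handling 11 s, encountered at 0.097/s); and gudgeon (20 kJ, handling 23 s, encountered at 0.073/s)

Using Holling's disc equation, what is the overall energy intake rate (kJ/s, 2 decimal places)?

Energy encountered per unit search time: 0.046×50 + 0.064×51 + 0.097×20 + 0.073×20 = 8.964 kJ/s.
Handling time per unit search time: 0.046×9.7 + 0.064×19 + 0.097×11 + 0.073×23 = 4.408.
Rate = 8.964/(1 + 4.408) = 1.657 kJ/s.

1.66 kJ/s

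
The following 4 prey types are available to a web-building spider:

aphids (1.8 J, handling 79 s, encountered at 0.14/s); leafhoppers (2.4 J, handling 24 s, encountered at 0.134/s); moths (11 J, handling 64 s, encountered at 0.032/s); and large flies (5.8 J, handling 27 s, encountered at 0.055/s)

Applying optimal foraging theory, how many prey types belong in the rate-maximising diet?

E/h in descending order: large flies 0.215, moths 0.172, leafhoppers 0.1, aphids 0.0228 J/s. The optimal diet is the largest prefix of this list for which every included type satisfies E_i/h_i > R on the types above it.
Rate on top 1: 0.1284. moths: 0.172 > 0.1284 → include.
Rate on top 2: 0.148. leafhoppers: 0.1 < 0.148 → exclude; stop.
Optimal diet: large flies, moths — 2 of 4 types.

2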